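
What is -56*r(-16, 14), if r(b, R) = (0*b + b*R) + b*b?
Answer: -1792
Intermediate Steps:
r(b, R) = b² + R*b (r(b, R) = (0 + R*b) + b² = R*b + b² = b² + R*b)
-56*r(-16, 14) = -(-896)*(14 - 16) = -(-896)*(-2) = -56*32 = -1792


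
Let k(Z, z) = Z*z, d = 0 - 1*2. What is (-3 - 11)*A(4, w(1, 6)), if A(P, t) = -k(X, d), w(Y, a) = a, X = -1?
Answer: 28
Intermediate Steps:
d = -2 (d = 0 - 2 = -2)
A(P, t) = -2 (A(P, t) = -(-1)*(-2) = -1*2 = -2)
(-3 - 11)*A(4, w(1, 6)) = (-3 - 11)*(-2) = -14*(-2) = 28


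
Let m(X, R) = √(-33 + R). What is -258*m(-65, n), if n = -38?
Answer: -258*I*√71 ≈ -2173.9*I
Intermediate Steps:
-258*m(-65, n) = -258*√(-33 - 38) = -258*I*√71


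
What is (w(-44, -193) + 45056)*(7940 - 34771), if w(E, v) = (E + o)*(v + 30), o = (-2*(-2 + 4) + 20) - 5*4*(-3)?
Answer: -1068947040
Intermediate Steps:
o = 76 (o = (-2*2 + 20) - 20*(-3) = (-4 + 20) + 60 = 16 + 60 = 76)
w(E, v) = (30 + v)*(76 + E) (w(E, v) = (E + 76)*(v + 30) = (76 + E)*(30 + v) = (30 + v)*(76 + E))
(w(-44, -193) + 45056)*(7940 - 34771) = ((2280 + 30*(-44) + 76*(-193) - 44*(-193)) + 45056)*(7940 - 34771) = ((2280 - 1320 - 14668 + 8492) + 45056)*(-26831) = (-5216 + 45056)*(-26831) = 39840*(-26831) = -1068947040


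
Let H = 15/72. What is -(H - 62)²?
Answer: -2199289/576 ≈ -3818.2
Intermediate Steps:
H = 5/24 (H = 15*(1/72) = 5/24 ≈ 0.20833)
-(H - 62)² = -(5/24 - 62)² = -(-1483/24)² = -1*2199289/576 = -2199289/576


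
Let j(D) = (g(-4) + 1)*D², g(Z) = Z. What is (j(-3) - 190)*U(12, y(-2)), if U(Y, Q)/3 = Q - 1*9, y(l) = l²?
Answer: 3255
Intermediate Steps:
U(Y, Q) = -27 + 3*Q (U(Y, Q) = 3*(Q - 1*9) = 3*(Q - 9) = 3*(-9 + Q) = -27 + 3*Q)
j(D) = -3*D² (j(D) = (-4 + 1)*D² = -3*D²)
(j(-3) - 190)*U(12, y(-2)) = (-3*(-3)² - 190)*(-27 + 3*(-2)²) = (-3*9 - 190)*(-27 + 3*4) = (-27 - 190)*(-27 + 12) = -217*(-15) = 3255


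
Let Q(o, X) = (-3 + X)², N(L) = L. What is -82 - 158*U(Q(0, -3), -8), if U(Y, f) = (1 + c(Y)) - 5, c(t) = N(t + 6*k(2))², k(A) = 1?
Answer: -278162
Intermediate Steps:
c(t) = (6 + t)² (c(t) = (t + 6*1)² = (t + 6)² = (6 + t)²)
U(Y, f) = -4 + (6 + Y)² (U(Y, f) = (1 + (6 + Y)²) - 5 = -4 + (6 + Y)²)
-82 - 158*U(Q(0, -3), -8) = -82 - 158*(-4 + (6 + (-3 - 3)²)²) = -82 - 158*(-4 + (6 + (-6)²)²) = -82 - 158*(-4 + (6 + 36)²) = -82 - 158*(-4 + 42²) = -82 - 158*(-4 + 1764) = -82 - 158*1760 = -82 - 278080 = -278162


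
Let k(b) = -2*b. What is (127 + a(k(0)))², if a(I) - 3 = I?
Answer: 16900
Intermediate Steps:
a(I) = 3 + I
(127 + a(k(0)))² = (127 + (3 - 2*0))² = (127 + (3 + 0))² = (127 + 3)² = 130² = 16900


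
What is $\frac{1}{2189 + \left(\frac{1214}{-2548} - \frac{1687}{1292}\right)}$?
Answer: $\frac{823004}{1800089015} \approx 0.0004572$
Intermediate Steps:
$\frac{1}{2189 + \left(\frac{1214}{-2548} - \frac{1687}{1292}\right)} = \frac{1}{2189 + \left(1214 \left(- \frac{1}{2548}\right) - \frac{1687}{1292}\right)} = \frac{1}{2189 - \frac{1466741}{823004}} = \frac{1}{\frac{1800089015}{823004}} = \frac{823004}{1800089015}$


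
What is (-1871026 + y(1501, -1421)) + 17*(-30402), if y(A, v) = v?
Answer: -2389281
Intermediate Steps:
(-1871026 + y(1501, -1421)) + 17*(-30402) = (-1871026 - 1421) + 17*(-30402) = -1872447 - 516834 = -2389281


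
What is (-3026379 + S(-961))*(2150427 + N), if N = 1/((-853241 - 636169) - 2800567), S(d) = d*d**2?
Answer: -8215391262631556550680/4289977 ≈ -1.9150e+15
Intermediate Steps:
S(d) = d**3
N = -1/4289977 (N = 1/(-1489410 - 2800567) = 1/(-4289977) = -1/4289977 ≈ -2.3310e-7)
(-3026379 + S(-961))*(2150427 + N) = (-3026379 + (-961)**3)*(2150427 - 1/4289977) = (-3026379 - 887503681)*(9225282370178/4289977) = -890530060*9225282370178/4289977 = -8215391262631556550680/4289977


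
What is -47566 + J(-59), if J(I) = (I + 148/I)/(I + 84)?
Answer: -70163479/1475 ≈ -47568.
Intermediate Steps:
J(I) = (I + 148/I)/(84 + I)
-47566 + J(-59) = -47566 + (148 + (-59)²)/((-59)*(84 - 59)) = -47566 - 1/59*(148 + 3481)/25 = -47566 - 1/59*1/25*3629 = -47566 - 3629/1475 = -70163479/1475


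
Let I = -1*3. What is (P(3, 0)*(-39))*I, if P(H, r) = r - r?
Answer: 0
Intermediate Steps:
P(H, r) = 0
I = -3
(P(3, 0)*(-39))*I = (0*(-39))*(-3) = 0*(-3) = 0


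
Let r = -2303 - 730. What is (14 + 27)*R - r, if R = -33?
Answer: 1680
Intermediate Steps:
r = -3033
(14 + 27)*R - r = (14 + 27)*(-33) - 1*(-3033) = 41*(-33) + 3033 = -1353 + 3033 = 1680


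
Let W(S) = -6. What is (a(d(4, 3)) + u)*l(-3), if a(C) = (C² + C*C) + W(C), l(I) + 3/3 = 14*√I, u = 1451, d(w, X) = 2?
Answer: -1453 + 20342*I*√3 ≈ -1453.0 + 35233.0*I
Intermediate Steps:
l(I) = -1 + 14*√I
a(C) = -6 + 2*C² (a(C) = (C² + C*C) - 6 = (C² + C²) - 6 = 2*C² - 6 = -6 + 2*C²)
(a(d(4, 3)) + u)*l(-3) = ((-6 + 2*2²) + 1451)*(-1 + 14*√(-3)) = ((-6 + 2*4) + 1451)*(-1 + 14*(I*√3)) = ((-6 + 8) + 1451)*(-1 + 14*I*√3) = (2 + 1451)*(-1 + 14*I*√3) = 1453*(-1 + 14*I*√3) = -1453 + 20342*I*√3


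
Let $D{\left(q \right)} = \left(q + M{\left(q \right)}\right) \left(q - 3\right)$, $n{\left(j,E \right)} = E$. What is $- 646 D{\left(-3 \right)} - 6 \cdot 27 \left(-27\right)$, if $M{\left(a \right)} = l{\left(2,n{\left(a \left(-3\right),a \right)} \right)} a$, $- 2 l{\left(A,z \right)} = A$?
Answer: $4374$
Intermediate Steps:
$l{\left(A,z \right)} = - \frac{A}{2}$
$M{\left(a \right)} = - a$ ($M{\left(a \right)} = \left(- \frac{1}{2}\right) 2 a = - a$)
$D{\left(q \right)} = 0$ ($D{\left(q \right)} = \left(q - q\right) \left(q - 3\right) = 0 \left(-3 + q\right) = 0$)
$- 646 D{\left(-3 \right)} - 6 \cdot 27 \left(-27\right) = \left(-646\right) 0 - 6 \cdot 27 \left(-27\right) = 0 - 162 \left(-27\right) = 0 - -4374 = 0 + 4374 = 4374$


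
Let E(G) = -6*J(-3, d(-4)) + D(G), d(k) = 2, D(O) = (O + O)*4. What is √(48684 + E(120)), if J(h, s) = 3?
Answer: 3*√5514 ≈ 222.77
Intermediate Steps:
D(O) = 8*O (D(O) = (2*O)*4 = 8*O)
E(G) = -18 + 8*G (E(G) = -6*3 + 8*G = -18 + 8*G)
√(48684 + E(120)) = √(48684 + (-18 + 8*120)) = √(48684 + (-18 + 960)) = √(48684 + 942) = √49626 = 3*√5514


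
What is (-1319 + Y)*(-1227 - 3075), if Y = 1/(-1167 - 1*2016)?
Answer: 6020474052/1061 ≈ 5.6743e+6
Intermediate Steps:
Y = -1/3183 (Y = 1/(-1167 - 2016) = 1/(-3183) = -1/3183 ≈ -0.00031417)
(-1319 + Y)*(-1227 - 3075) = (-1319 - 1/3183)*(-1227 - 3075) = -4198378/3183*(-4302) = 6020474052/1061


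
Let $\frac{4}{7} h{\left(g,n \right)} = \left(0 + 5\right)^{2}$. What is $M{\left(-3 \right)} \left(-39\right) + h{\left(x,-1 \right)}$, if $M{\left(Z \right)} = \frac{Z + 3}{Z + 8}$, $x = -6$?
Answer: $\frac{175}{4} \approx 43.75$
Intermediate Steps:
$M{\left(Z \right)} = \frac{3 + Z}{8 + Z}$
$h{\left(g,n \right)} = \frac{175}{4}$ ($h{\left(g,n \right)} = \frac{7 \left(0 + 5\right)^{2}}{4} = \frac{7 \cdot 5^{2}}{4} = \frac{7}{4} \cdot 25 = \frac{175}{4}$)
$M{\left(-3 \right)} \left(-39\right) + h{\left(x,-1 \right)} = \frac{3 - 3}{8 - 3} \left(-39\right) + \frac{175}{4} = \frac{1}{5} \cdot 0 \left(-39\right) + \frac{175}{4} = 0 \left(-39\right) + \frac{175}{4} = 0 + \frac{175}{4} = \frac{175}{4}$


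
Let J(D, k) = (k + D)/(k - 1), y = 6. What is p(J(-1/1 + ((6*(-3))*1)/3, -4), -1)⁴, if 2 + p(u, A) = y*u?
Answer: 9834496/625 ≈ 15735.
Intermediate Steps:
J(D, k) = (D + k)/(-1 + k)
p(u, A) = -2 + 6*u
p(J(-1/1 + ((6*(-3))*1)/3, -4), -1)⁴ = (-2 + 6*(((-1/1 + ((6*(-3))*1)/3) - 4)/(-1 - 4)))⁴ = (-2 + 6*(((-1*1 - 18*1*(⅓)) - 4)/(-5)))⁴ = (-2 + 6*(-((-1 - 18*⅓) - 4)/5))⁴ = (-2 + 6*(-((-1 - 6) - 4)/5))⁴ = (-2 + 6*(-(-7 - 4)/5))⁴ = (-2 + 6*(-⅕*(-11)))⁴ = (-2 + 6*(11/5))⁴ = (-2 + 66/5)⁴ = (56/5)⁴ = 9834496/625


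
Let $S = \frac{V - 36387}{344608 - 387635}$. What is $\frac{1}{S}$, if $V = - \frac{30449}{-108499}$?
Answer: $\frac{4668386473}{3947922664} \approx 1.1825$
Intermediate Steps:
$V = \frac{30449}{108499}$ ($V = \left(-30449\right) \left(- \frac{1}{108499}\right) = \frac{30449}{108499} \approx 0.28064$)
$S = \frac{3947922664}{4668386473}$ ($S = \frac{\frac{30449}{108499} - 36387}{344608 - 387635} = - \frac{3947922664}{108499 \left(-43027\right)} = \left(- \frac{3947922664}{108499}\right) \left(- \frac{1}{43027}\right) = \frac{3947922664}{4668386473} \approx 0.84567$)
$\frac{1}{S} = \frac{1}{\frac{3947922664}{4668386473}} = \frac{4668386473}{3947922664}$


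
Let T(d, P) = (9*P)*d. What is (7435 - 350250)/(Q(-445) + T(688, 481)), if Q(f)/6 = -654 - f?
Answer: -342815/2977098 ≈ -0.11515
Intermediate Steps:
Q(f) = -3924 - 6*f (Q(f) = 6*(-654 - f) = -3924 - 6*f)
T(d, P) = 9*P*d
(7435 - 350250)/(Q(-445) + T(688, 481)) = (7435 - 350250)/((-3924 - 6*(-445)) + 9*481*688) = -342815/((-3924 + 2670) + 2978352) = -342815/(-1254 + 2978352) = -342815/2977098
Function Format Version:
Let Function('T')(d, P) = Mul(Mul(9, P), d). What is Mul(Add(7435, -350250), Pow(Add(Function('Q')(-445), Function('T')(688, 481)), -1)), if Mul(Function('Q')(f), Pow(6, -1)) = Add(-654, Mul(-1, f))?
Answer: Rational(-342815, 2977098) ≈ -0.11515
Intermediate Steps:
Function('Q')(f) = Add(-3924, Mul(-6, f)) (Function('Q')(f) = Mul(6, Add(-654, Mul(-1, f))) = Add(-3924, Mul(-6, f)))
Function('T')(d, P) = Mul(9, P, d)
Mul(Add(7435, -350250), Pow(Add(Function('Q')(-445), Function('T')(688, 481)), -1)) = Mul(Add(7435, -350250), Pow(Add(Add(-3924, Mul(-6, -445)), Mul(9, 481, 688)), -1)) = Mul(-342815, Pow(Add(Add(-3924, 2670), 2978352), -1)) = Mul(-342815, Pow(Add(-1254, 2978352), -1)) = Mul(-342815, Pow(2977098, -1)) = Mul(-342815, Rational(1, 2977098)) = Rational(-342815, 2977098)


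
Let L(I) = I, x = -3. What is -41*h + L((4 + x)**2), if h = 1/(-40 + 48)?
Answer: -33/8 ≈ -4.1250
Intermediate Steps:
h = 1/8 ≈ 0.12500
-41*h + L((4 + x)**2) = -41*1/8 + (4 - 3)**2 = -41/8 + 1**2 = -41/8 + 1 = -33/8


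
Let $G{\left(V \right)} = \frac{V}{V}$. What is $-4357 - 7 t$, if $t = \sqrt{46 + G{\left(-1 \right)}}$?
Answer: $-4357 - 7 \sqrt{47} \approx -4405.0$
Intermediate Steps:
$G{\left(V \right)} = 1$
$t = \sqrt{47}$ ($t = \sqrt{46 + 1} = \sqrt{47} \approx 6.8557$)
$-4357 - 7 t = -4357 - 7 \sqrt{47}$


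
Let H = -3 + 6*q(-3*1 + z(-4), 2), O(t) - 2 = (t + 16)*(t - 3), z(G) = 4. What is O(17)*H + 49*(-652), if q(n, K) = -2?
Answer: -38908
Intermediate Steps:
O(t) = 2 + (-3 + t)*(16 + t) (O(t) = 2 + (t + 16)*(t - 3) = 2 + (16 + t)*(-3 + t) = 2 + (-3 + t)*(16 + t))
H = -15 (H = -3 + 6*(-2) = -3 - 12 = -15)
O(17)*H + 49*(-652) = (-46 + 17² + 13*17)*(-15) + 49*(-652) = (-46 + 289 + 221)*(-15) - 31948 = 464*(-15) - 31948 = -6960 - 31948 = -38908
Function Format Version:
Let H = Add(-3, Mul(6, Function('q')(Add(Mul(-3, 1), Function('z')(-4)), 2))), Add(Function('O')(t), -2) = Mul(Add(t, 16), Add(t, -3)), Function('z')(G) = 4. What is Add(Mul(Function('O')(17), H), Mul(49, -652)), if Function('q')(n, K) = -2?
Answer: -38908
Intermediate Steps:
Function('O')(t) = Add(2, Mul(Add(-3, t), Add(16, t))) (Function('O')(t) = Add(2, Mul(Add(t, 16), Add(t, -3))) = Add(2, Mul(Add(16, t), Add(-3, t))) = Add(2, Mul(Add(-3, t), Add(16, t))))
H = -15 (H = Add(-3, Mul(6, -2)) = Add(-3, -12) = -15)
Add(Mul(Function('O')(17), H), Mul(49, -652)) = Add(Mul(Add(-46, Pow(17, 2), Mul(13, 17)), -15), Mul(49, -652)) = Add(Mul(Add(-46, 289, 221), -15), -31948) = Add(Mul(464, -15), -31948) = Add(-6960, -31948) = -38908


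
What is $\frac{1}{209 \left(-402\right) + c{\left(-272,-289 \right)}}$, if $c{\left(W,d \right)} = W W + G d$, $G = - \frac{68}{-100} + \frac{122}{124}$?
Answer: $- \frac{1550}{16298031} \approx -9.5104 \cdot 10^{-5}$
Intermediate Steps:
$G = \frac{2579}{1550}$ ($G = \left(-68\right) \left(- \frac{1}{100}\right) + 122 \cdot \frac{1}{124} = \frac{17}{25} + \frac{61}{62} = \frac{2579}{1550} \approx 1.6639$)
$c{\left(W,d \right)} = W^{2} + \frac{2579 d}{1550}$ ($c{\left(W,d \right)} = W W + \frac{2579 d}{1550} = W^{2} + \frac{2579 d}{1550}$)
$\frac{1}{209 \left(-402\right) + c{\left(-272,-289 \right)}} = \frac{1}{209 \left(-402\right) + \left(\left(-272\right)^{2} + \frac{2579}{1550} \left(-289\right)\right)} = \frac{1}{-84018 + \left(73984 - \frac{745331}{1550}\right)} = \frac{1}{-84018 + \frac{113929869}{1550}} = \frac{1}{- \frac{16298031}{1550}} = - \frac{1550}{16298031}$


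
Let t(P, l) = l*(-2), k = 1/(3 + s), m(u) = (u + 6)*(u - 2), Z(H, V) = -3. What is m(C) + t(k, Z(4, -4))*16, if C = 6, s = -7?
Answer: 144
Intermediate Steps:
m(u) = (-2 + u)*(6 + u) (m(u) = (6 + u)*(-2 + u) = (-2 + u)*(6 + u))
k = -1/4 (k = 1/(3 - 7) = 1/(-4) = -1/4 ≈ -0.25000)
t(P, l) = -2*l
m(C) + t(k, Z(4, -4))*16 = (-12 + 6**2 + 4*6) - 2*(-3)*16 = (-12 + 36 + 24) + 6*16 = 48 + 96 = 144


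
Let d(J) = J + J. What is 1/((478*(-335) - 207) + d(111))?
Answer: -1/160115 ≈ -6.2455e-6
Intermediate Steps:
d(J) = 2*J
1/((478*(-335) - 207) + d(111)) = 1/((478*(-335) - 207) + 2*111) = 1/((-160130 - 207) + 222) = 1/(-160337 + 222) = 1/(-160115) = -1/160115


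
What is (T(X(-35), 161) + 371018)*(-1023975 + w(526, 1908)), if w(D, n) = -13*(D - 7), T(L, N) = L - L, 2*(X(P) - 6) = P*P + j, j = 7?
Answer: -382416414996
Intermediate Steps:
X(P) = 19/2 + P²/2 (X(P) = 6 + (P*P + 7)/2 = 6 + (P² + 7)/2 = 6 + (7 + P²)/2 = 6 + (7/2 + P²/2) = 19/2 + P²/2)
T(L, N) = 0
w(D, n) = 91 - 13*D (w(D, n) = -13*(-7 + D) = 91 - 13*D)
(T(X(-35), 161) + 371018)*(-1023975 + w(526, 1908)) = (0 + 371018)*(-1023975 + (91 - 13*526)) = 371018*(-1023975 + (91 - 6838)) = 371018*(-1023975 - 6747) = 371018*(-1030722) = -382416414996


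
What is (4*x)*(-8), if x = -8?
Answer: 256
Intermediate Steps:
(4*x)*(-8) = (4*(-8))*(-8) = -32*(-8) = 256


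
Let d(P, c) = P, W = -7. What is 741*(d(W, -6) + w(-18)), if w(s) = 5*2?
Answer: 2223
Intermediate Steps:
w(s) = 10
741*(d(W, -6) + w(-18)) = 741*(-7 + 10) = 741*3 = 2223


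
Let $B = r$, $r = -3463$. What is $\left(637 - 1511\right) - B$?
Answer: $2589$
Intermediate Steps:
$B = -3463$
$\left(637 - 1511\right) - B = \left(637 - 1511\right) - -3463 = \left(637 - 1511\right) + 3463 = -874 + 3463 = 2589$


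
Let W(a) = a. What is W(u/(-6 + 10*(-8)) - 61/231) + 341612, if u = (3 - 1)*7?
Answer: 3393227756/9933 ≈ 3.4161e+5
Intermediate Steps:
u = 14 (u = 2*7 = 14)
W(u/(-6 + 10*(-8)) - 61/231) + 341612 = (14/(-6 + 10*(-8)) - 61/231) + 341612 = (14/(-6 - 80) - 61*1/231) + 341612 = (14/(-86) - 61/231) + 341612 = (14*(-1/86) - 61/231) + 341612 = (-7/43 - 61/231) + 341612 = -4240/9933 + 341612 = 3393227756/9933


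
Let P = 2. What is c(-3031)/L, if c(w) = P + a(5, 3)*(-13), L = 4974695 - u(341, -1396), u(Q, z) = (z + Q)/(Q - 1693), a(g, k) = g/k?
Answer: -79768/20177359755 ≈ -3.9533e-6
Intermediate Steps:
u(Q, z) = (Q + z)/(-1693 + Q)
L = 6725786585/1352 (L = 4974695 - (341 - 1396)/(-1693 + 341) = 4974695 - (-1055)/(-1352) = 4974695 - (-1)*(-1055)/1352 = 4974695 - 1*1055/1352 = 4974695 - 1055/1352 = 6725786585/1352 ≈ 4.9747e+6)
c(w) = -59/3 (c(w) = 2 + (5/3)*(-13) = 2 - 65/3 = -59/3)
c(-3031)/L = -59/(3*6725786585/1352) = -59/3*1352/6725786585 = -79768/20177359755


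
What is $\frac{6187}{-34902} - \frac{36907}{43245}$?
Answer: $- \frac{172853881}{167704110} \approx -1.0307$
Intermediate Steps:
$\frac{6187}{-34902} - \frac{36907}{43245} = 6187 \left(- \frac{1}{34902}\right) - \frac{36907}{43245} = - \frac{6187}{34902} - \frac{36907}{43245} = - \frac{172853881}{167704110}$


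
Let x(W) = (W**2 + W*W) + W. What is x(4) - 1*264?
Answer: -228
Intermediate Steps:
x(W) = W + 2*W**2 (x(W) = (W**2 + W**2) + W = 2*W**2 + W = W + 2*W**2)
x(4) - 1*264 = 4*(1 + 2*4) - 1*264 = 4*(1 + 8) - 264 = 4*9 - 264 = 36 - 264 = -228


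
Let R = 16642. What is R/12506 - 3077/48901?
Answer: 387664740/305777953 ≈ 1.2678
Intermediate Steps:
R/12506 - 3077/48901 = 16642/12506 - 3077/48901 = 16642*(1/12506) - 3077*1/48901 = 8321/6253 - 3077/48901 = 387664740/305777953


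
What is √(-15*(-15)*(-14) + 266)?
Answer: 2*I*√721 ≈ 53.703*I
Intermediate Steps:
√(-15*(-15)*(-14) + 266) = √(225*(-14) + 266) = √(-3150 + 266) = √(-2884) = 2*I*√721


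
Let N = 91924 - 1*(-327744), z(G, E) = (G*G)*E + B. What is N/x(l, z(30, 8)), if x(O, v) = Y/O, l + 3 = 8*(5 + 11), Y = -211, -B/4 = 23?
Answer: -52458500/211 ≈ -2.4862e+5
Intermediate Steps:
B = -92 (B = -4*23 = -92)
l = 125 (l = -3 + 8*(5 + 11) = -3 + 8*16 = -3 + 128 = 125)
z(G, E) = -92 + E*G² (z(G, E) = (G*G)*E - 92 = G²*E - 92 = E*G² - 92 = -92 + E*G²)
x(O, v) = -211/O
N = 419668 (N = 91924 + 327744 = 419668)
N/x(l, z(30, 8)) = 419668/((-211/125)) = 419668/((-211*1/125)) = 419668/(-211/125) = 419668*(-125/211) = -52458500/211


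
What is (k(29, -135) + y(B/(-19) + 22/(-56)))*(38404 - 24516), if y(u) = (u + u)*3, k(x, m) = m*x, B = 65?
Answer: -1039097184/19 ≈ -5.4689e+7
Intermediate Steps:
y(u) = 6*u (y(u) = (2*u)*3 = 6*u)
(k(29, -135) + y(B/(-19) + 22/(-56)))*(38404 - 24516) = (-135*29 + 6*(65/(-19) + 22/(-56)))*(38404 - 24516) = (-3915 + 6*(65*(-1/19) + 22*(-1/56)))*13888 = (-3915 + 6*(-65/19 - 11/28))*13888 = (-3915 + 6*(-2029/532))*13888 = (-3915 - 6087/266)*13888 = -1047477/266*13888 = -1039097184/19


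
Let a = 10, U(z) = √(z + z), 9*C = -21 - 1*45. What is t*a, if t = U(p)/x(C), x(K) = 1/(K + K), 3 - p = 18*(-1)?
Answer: -440*√42/3 ≈ -950.51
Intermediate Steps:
p = 21 (p = 3 - 18*(-1) = 3 - 1*(-18) = 3 + 18 = 21)
C = -22/3 (C = (-21 - 1*45)/9 = (-21 - 45)/9 = (⅑)*(-66) = -22/3 ≈ -7.3333)
U(z) = √2*√z (U(z) = √(2*z) = √2*√z)
x(K) = 1/(2*K)
t = -44*√42/3 (t = (√2*√21)/((1/(2*(-22/3)))) = √42/(((½)*(-3/22))) = √42/(-3/44) = √42*(-44/3) = -44*√42/3 ≈ -95.051)
t*a = -44*√42/3*10 = -440*√42/3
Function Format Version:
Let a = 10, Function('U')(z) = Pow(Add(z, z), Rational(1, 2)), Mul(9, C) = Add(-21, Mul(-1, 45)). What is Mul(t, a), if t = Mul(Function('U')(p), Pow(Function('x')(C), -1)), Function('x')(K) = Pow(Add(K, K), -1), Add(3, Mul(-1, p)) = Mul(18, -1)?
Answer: Mul(Rational(-440, 3), Pow(42, Rational(1, 2))) ≈ -950.51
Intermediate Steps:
p = 21 (p = Add(3, Mul(-1, Mul(18, -1))) = Add(3, Mul(-1, -18)) = Add(3, 18) = 21)
C = Rational(-22, 3) (C = Mul(Rational(1, 9), Add(-21, Mul(-1, 45))) = Mul(Rational(1, 9), Add(-21, -45)) = Mul(Rational(1, 9), -66) = Rational(-22, 3) ≈ -7.3333)
Function('U')(z) = Mul(Pow(2, Rational(1, 2)), Pow(z, Rational(1, 2))) (Function('U')(z) = Pow(Mul(2, z), Rational(1, 2)) = Mul(Pow(2, Rational(1, 2)), Pow(z, Rational(1, 2))))
Function('x')(K) = Mul(Rational(1, 2), Pow(K, -1)) (Function('x')(K) = Pow(Mul(2, K), -1) = Mul(Rational(1, 2), Pow(K, -1)))
t = Mul(Rational(-44, 3), Pow(42, Rational(1, 2))) (t = Mul(Mul(Pow(2, Rational(1, 2)), Pow(21, Rational(1, 2))), Pow(Mul(Rational(1, 2), Pow(Rational(-22, 3), -1)), -1)) = Mul(Pow(42, Rational(1, 2)), Pow(Mul(Rational(1, 2), Rational(-3, 22)), -1)) = Mul(Pow(42, Rational(1, 2)), Pow(Rational(-3, 44), -1)) = Mul(Pow(42, Rational(1, 2)), Rational(-44, 3)) = Mul(Rational(-44, 3), Pow(42, Rational(1, 2))) ≈ -95.051)
Mul(t, a) = Mul(Mul(Rational(-44, 3), Pow(42, Rational(1, 2))), 10) = Mul(Rational(-440, 3), Pow(42, Rational(1, 2)))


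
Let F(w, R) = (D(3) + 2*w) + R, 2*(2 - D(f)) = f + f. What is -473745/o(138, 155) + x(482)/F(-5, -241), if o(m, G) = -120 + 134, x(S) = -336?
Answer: -1421179/42 ≈ -33838.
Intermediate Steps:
D(f) = 2 - f (D(f) = 2 - (f + f)/2 = 2 - f)
F(w, R) = -1 + R + 2*w (F(w, R) = ((2 - 1*3) + 2*w) + R = ((2 - 3) + 2*w) + R = (-1 + 2*w) + R = -1 + R + 2*w)
o(m, G) = 14
-473745/o(138, 155) + x(482)/F(-5, -241) = -473745/14 - 336/(-1 - 241 + 2*(-5)) = -473745*1/14 - 336/(-1 - 241 - 10) = -473745/14 - 336/(-252) = -473745/14 - 336*(-1/252) = -473745/14 + 4/3 = -1421179/42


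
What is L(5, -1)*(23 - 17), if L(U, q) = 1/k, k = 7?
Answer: 6/7 ≈ 0.85714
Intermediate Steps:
L(U, q) = 1/7
L(5, -1)*(23 - 17) = (23 - 17)/7 = (1/7)*6 = 6/7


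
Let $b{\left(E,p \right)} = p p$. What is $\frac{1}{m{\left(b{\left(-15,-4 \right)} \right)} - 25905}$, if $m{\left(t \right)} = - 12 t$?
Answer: $- \frac{1}{26097} \approx -3.8319 \cdot 10^{-5}$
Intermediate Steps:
$b{\left(E,p \right)} = p^{2}$
$\frac{1}{m{\left(b{\left(-15,-4 \right)} \right)} - 25905} = \frac{1}{- 12 \left(-4\right)^{2} - 25905} = \frac{1}{\left(-12\right) 16 - 25905} = \frac{1}{-192 - 25905} = \frac{1}{-26097} = - \frac{1}{26097}$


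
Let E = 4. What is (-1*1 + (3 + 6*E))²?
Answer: 676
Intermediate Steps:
(-1*1 + (3 + 6*E))² = (-1*1 + (3 + 6*4))² = (-1 + (3 + 24))² = (-1 + 27)² = 26² = 676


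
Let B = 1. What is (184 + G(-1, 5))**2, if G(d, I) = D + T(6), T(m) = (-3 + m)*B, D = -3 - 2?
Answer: 33124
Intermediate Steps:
D = -5
T(m) = -3 + m (T(m) = (-3 + m)*1 = -3 + m)
G(d, I) = -2 (G(d, I) = -5 + (-3 + 6) = -5 + 3 = -2)
(184 + G(-1, 5))**2 = (184 - 2)**2 = 182**2 = 33124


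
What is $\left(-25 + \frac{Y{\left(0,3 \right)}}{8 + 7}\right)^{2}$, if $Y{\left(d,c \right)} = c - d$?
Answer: $\frac{15376}{25} \approx 615.04$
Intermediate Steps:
$\left(-25 + \frac{Y{\left(0,3 \right)}}{8 + 7}\right)^{2} = \left(-25 + \frac{3 - 0}{8 + 7}\right)^{2} = \left(-25 + \frac{3 + 0}{15}\right)^{2} = \left(-25 + \frac{1}{15} \cdot 3\right)^{2} = \left(-25 + \frac{1}{5}\right)^{2} = \left(- \frac{124}{5}\right)^{2} = \frac{15376}{25}$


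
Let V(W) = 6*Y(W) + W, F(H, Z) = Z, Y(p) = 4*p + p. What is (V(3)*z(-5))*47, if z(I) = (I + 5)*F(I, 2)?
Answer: 0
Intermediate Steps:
Y(p) = 5*p
V(W) = 31*W (V(W) = 6*(5*W) + W = 30*W + W = 31*W)
z(I) = 10 + 2*I (z(I) = (I + 5)*2 = (5 + I)*2 = 10 + 2*I)
(V(3)*z(-5))*47 = ((31*3)*(10 + 2*(-5)))*47 = (93*(10 - 10))*47 = (93*0)*47 = 0*47 = 0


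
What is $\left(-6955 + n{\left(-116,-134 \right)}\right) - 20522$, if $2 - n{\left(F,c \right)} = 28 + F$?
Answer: $-27387$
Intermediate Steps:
$n{\left(F,c \right)} = -26 - F$ ($n{\left(F,c \right)} = 2 - \left(28 + F\right) = -26 - F$)
$\left(-6955 + n{\left(-116,-134 \right)}\right) - 20522 = \left(-6955 - -90\right) - 20522 = \left(-6955 + \left(-26 + 116\right)\right) - 20522 = \left(-6955 + 90\right) - 20522 = -6865 - 20522 = -27387$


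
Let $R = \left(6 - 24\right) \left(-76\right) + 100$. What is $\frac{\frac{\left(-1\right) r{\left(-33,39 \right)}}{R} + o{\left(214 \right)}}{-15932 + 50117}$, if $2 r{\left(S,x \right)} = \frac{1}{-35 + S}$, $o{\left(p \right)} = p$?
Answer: $\frac{42724673}{6824966880} \approx 0.0062601$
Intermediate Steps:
$r{\left(S,x \right)} = \frac{1}{2 \left(-35 + S\right)}$
$R = 1468$ ($R = \left(6 - 24\right) \left(-76\right) + 100 = \left(-18\right) \left(-76\right) + 100 = 1368 + 100 = 1468$)
$\frac{\frac{\left(-1\right) r{\left(-33,39 \right)}}{R} + o{\left(214 \right)}}{-15932 + 50117} = \frac{\frac{\left(-1\right) \frac{1}{2 \left(-35 - 33\right)}}{1468} + 214}{-15932 + 50117} = \frac{- \frac{1}{2 \left(-68\right)} \frac{1}{1468} + 214}{34185} = \left(- \frac{-1}{2 \cdot 68} \cdot \frac{1}{1468} + 214\right) \frac{1}{34185} = \left(\left(-1\right) \left(- \frac{1}{136}\right) \frac{1}{1468} + 214\right) \frac{1}{34185} = \left(\frac{1}{136} \cdot \frac{1}{1468} + 214\right) \frac{1}{34185} = \left(\frac{1}{199648} + 214\right) \frac{1}{34185} = \frac{42724673}{199648} \cdot \frac{1}{34185} = \frac{42724673}{6824966880}$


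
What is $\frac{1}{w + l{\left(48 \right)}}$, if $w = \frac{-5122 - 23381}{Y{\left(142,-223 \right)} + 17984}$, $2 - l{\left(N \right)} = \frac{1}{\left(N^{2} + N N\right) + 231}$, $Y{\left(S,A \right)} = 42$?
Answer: $\frac{87227814}{36511585} \approx 2.389$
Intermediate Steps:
$l{\left(N \right)} = 2 - \frac{1}{231 + 2 N^{2}}$ ($l{\left(N \right)} = 2 - \frac{1}{\left(N^{2} + N N\right) + 231} = 2 - \frac{1}{\left(N^{2} + N^{2}\right) + 231} = 2 - \frac{1}{2 N^{2} + 231} = 2 - \frac{1}{231 + 2 N^{2}}$)
$w = - \frac{28503}{18026}$ ($w = \frac{-5122 - 23381}{42 + 17984} = - \frac{28503}{18026} \approx -1.5812$)
$\frac{1}{w + l{\left(48 \right)}} = \frac{1}{- \frac{28503}{18026} + \frac{461 + 4 \cdot 48^{2}}{231 + 2 \cdot 48^{2}}} = \frac{1}{- \frac{28503}{18026} + \frac{461 + 4 \cdot 2304}{231 + 2 \cdot 2304}} = \frac{1}{- \frac{28503}{18026} + \frac{461 + 9216}{231 + 4608}} = \frac{1}{- \frac{28503}{18026} + \frac{1}{4839} \cdot 9677} = \frac{1}{- \frac{28503}{18026} + \frac{9677}{4839}} = \frac{1}{\frac{36511585}{87227814}} = \frac{87227814}{36511585}$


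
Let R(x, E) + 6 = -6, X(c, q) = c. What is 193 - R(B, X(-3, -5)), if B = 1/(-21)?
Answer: 205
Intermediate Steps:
B = -1/21 ≈ -0.047619
R(x, E) = -12 (R(x, E) = -6 - 6 = -12)
193 - R(B, X(-3, -5)) = 193 - 1*(-12) = 193 + 12 = 205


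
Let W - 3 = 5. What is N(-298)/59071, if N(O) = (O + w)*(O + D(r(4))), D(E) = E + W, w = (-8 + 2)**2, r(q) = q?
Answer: 74932/59071 ≈ 1.2685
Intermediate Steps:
W = 8 (W = 3 + 5 = 8)
w = 36 (w = (-6)**2 = 36)
D(E) = 8 + E (D(E) = E + 8 = 8 + E)
N(O) = (12 + O)*(36 + O) (N(O) = (O + 36)*(O + (8 + 4)) = (36 + O)*(O + 12) = (36 + O)*(12 + O) = (12 + O)*(36 + O))
N(-298)/59071 = (432 + (-298)**2 + 48*(-298))/59071 = (432 + 88804 - 14304)*(1/59071) = 74932*(1/59071) = 74932/59071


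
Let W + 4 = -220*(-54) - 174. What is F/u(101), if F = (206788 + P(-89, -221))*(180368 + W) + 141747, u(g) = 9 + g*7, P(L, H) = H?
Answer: 39675465437/716 ≈ 5.5413e+7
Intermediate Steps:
W = 11702 (W = -4 + (-220*(-54) - 174) = -4 + (11880 - 174) = -4 + 11706 = 11702)
u(g) = 9 + 7*g
F = 39675465437 (F = (206788 - 221)*(180368 + 11702) + 141747 = 206567*192070 + 141747 = 39675323690 + 141747 = 39675465437)
F/u(101) = 39675465437/(9 + 7*101) = 39675465437/(9 + 707) = 39675465437/716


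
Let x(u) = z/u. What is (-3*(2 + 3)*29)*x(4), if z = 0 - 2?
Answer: 435/2 ≈ 217.50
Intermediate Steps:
z = -2
x(u) = -2/u
(-3*(2 + 3)*29)*x(4) = (-3*(2 + 3)*29)*(-2/4) = (-3*5*29)*(-2*1/4) = -15*29*(-1/2) = -435*(-1/2) = 435/2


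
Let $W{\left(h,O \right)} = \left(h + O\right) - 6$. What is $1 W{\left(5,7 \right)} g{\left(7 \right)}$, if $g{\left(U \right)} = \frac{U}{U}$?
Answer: $6$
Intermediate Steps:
$g{\left(U \right)} = 1$
$W{\left(h,O \right)} = -6 + O + h$ ($W{\left(h,O \right)} = \left(O + h\right) - 6 = -6 + O + h$)
$1 W{\left(5,7 \right)} g{\left(7 \right)} = 1 \left(-6 + 7 + 5\right) 1 = 1 \cdot 6 \cdot 1 = 6 \cdot 1 = 6$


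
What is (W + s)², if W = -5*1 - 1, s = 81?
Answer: 5625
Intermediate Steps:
W = -6 (W = -5 - 1 = -6)
(W + s)² = (-6 + 81)² = 75² = 5625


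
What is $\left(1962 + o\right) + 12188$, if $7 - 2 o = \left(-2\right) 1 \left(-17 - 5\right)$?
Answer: $\frac{28263}{2} \approx 14132.0$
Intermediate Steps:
$o = - \frac{37}{2}$ ($o = \frac{7}{2} - \frac{\left(-2\right) 1 \left(-17 - 5\right)}{2} = \frac{7}{2} - \frac{\left(-2\right) \left(-22\right)}{2} = \frac{7}{2} - 22 = - \frac{37}{2} \approx -18.5$)
$\left(1962 + o\right) + 12188 = \left(1962 - \frac{37}{2}\right) + 12188 = \frac{3887}{2} + 12188 = \frac{28263}{2}$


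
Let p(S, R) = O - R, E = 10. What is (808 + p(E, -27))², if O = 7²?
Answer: 781456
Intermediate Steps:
O = 49
p(S, R) = 49 - R
(808 + p(E, -27))² = (808 + (49 - 1*(-27)))² = (808 + (49 + 27))² = (808 + 76)² = 884² = 781456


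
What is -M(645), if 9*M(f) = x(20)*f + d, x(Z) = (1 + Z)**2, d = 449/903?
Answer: -256854284/8127 ≈ -31605.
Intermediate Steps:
d = 449/903 (d = 449*(1/903) = 449/903 ≈ 0.49723)
M(f) = 449/8127 + 49*f (M(f) = ((1 + 20)**2*f + 449/903)/9 = (21**2*f + 449/903)/9 = (441*f + 449/903)/9 = (449/903 + 441*f)/9 = 449/8127 + 49*f)
-M(645) = -(449/8127 + 49*645) = -(449/8127 + 31605) = -1*256854284/8127 = -256854284/8127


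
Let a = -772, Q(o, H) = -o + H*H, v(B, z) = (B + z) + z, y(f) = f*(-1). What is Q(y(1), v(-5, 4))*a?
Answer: -7720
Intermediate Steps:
y(f) = -f
v(B, z) = B + 2*z
Q(o, H) = H² - o (Q(o, H) = -o + H² = H² - o)
Q(y(1), v(-5, 4))*a = ((-5 + 2*4)² - (-1))*(-772) = ((-5 + 8)² - 1*(-1))*(-772) = (3² + 1)*(-772) = (9 + 1)*(-772) = 10*(-772) = -7720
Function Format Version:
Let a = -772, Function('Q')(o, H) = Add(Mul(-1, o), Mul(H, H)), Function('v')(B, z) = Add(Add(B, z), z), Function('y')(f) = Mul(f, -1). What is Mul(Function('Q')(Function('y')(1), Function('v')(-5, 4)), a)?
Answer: -7720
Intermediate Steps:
Function('y')(f) = Mul(-1, f)
Function('v')(B, z) = Add(B, Mul(2, z))
Function('Q')(o, H) = Add(Pow(H, 2), Mul(-1, o)) (Function('Q')(o, H) = Add(Mul(-1, o), Pow(H, 2)) = Add(Pow(H, 2), Mul(-1, o)))
Mul(Function('Q')(Function('y')(1), Function('v')(-5, 4)), a) = Mul(Add(Pow(Add(-5, Mul(2, 4)), 2), Mul(-1, Mul(-1, 1))), -772) = Mul(Add(Pow(Add(-5, 8), 2), Mul(-1, -1)), -772) = Mul(Add(Pow(3, 2), 1), -772) = Mul(Add(9, 1), -772) = Mul(10, -772) = -7720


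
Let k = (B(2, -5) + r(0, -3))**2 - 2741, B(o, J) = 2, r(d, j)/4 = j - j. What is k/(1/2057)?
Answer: -5630009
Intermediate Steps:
r(d, j) = 0 (r(d, j) = 4*(j - j) = 4*0 = 0)
k = -2737 (k = (2 + 0)**2 - 2741 = 2**2 - 2741 = 4 - 2741 = -2737)
k/(1/2057) = -2737/(1/2057) = -2737/1/2057 = -2737*2057 = -5630009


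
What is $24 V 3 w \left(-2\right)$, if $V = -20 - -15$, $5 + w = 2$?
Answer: $-2160$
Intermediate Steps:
$w = -3$ ($w = -5 + 2 = -3$)
$V = -5$ ($V = -20 + 15 = -5$)
$24 V 3 w \left(-2\right) = 24 \left(-5\right) 3 \left(-3\right) \left(-2\right) = - 120 \left(\left(-9\right) \left(-2\right)\right) = \left(-120\right) 18 = -2160$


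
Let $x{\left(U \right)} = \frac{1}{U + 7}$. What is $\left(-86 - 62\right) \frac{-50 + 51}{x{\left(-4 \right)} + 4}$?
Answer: $- \frac{444}{13} \approx -34.154$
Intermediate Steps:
$x{\left(U \right)} = \frac{1}{7 + U}$
$\left(-86 - 62\right) \frac{-50 + 51}{x{\left(-4 \right)} + 4} = \left(-86 - 62\right) \frac{-50 + 51}{\frac{1}{7 - 4} + 4} = - 148 \cdot 1 \frac{1}{\frac{1}{3} + 4} = - 148 \cdot 1 \frac{1}{\frac{13}{3}} = - 148 \cdot 1 \cdot \frac{3}{13} = \left(-148\right) \frac{3}{13} = - \frac{444}{13}$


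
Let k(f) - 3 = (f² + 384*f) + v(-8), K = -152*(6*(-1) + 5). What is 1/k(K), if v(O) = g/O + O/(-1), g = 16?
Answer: 1/81481 ≈ 1.2273e-5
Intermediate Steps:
v(O) = -O + 16/O (v(O) = 16/O + O/(-1) = 16/O + O*(-1) = 16/O - O = -O + 16/O)
K = 152 (K = -152*(-6 + 5) = -152*(-1) = 152)
k(f) = 9 + f² + 384*f (k(f) = 3 + ((f² + 384*f) + (-1*(-8) + 16/(-8))) = 3 + ((f² + 384*f) + (8 + 16*(-⅛))) = 3 + ((f² + 384*f) + (8 - 2)) = 3 + ((f² + 384*f) + 6) = 3 + (6 + f² + 384*f) = 9 + f² + 384*f)
1/k(K) = 1/(9 + 152² + 384*152) = 1/(9 + 23104 + 58368) = 1/81481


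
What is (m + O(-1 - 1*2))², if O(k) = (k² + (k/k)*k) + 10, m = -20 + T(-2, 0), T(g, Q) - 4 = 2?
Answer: 4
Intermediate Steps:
T(g, Q) = 6 (T(g, Q) = 4 + 2 = 6)
m = -14 (m = -20 + 6 = -14)
O(k) = 10 + k + k² (O(k) = (k² + 1*k) + 10 = (k² + k) + 10 = (k + k²) + 10 = 10 + k + k²)
(m + O(-1 - 1*2))² = (-14 + (10 + (-1 - 1*2) + (-1 - 1*2)²))² = (-14 + (10 + (-1 - 2) + (-1 - 2)²))² = (-14 + (10 - 3 + (-3)²))² = (-14 + (10 - 3 + 9))² = (-14 + 16)² = 2² = 4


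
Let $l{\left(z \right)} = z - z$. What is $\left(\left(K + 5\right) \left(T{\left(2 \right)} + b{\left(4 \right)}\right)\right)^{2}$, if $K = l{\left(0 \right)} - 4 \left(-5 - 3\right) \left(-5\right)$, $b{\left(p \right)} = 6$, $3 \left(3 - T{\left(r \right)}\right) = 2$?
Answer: $\frac{15015625}{9} \approx 1.6684 \cdot 10^{6}$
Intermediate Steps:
$T{\left(r \right)} = \frac{7}{3}$ ($T{\left(r \right)} = 3 - \frac{2}{3} = \frac{7}{3}$)
$l{\left(z \right)} = 0$
$K = -160$ ($K = 0 - 4 \left(-5 - 3\right) \left(-5\right) = 0 - 4 \left(-8\right) \left(-5\right) = 0 - \left(-32\right) \left(-5\right) = 0 - 160 = -160$)
$\left(\left(K + 5\right) \left(T{\left(2 \right)} + b{\left(4 \right)}\right)\right)^{2} = \left(\left(-160 + 5\right) \left(\frac{7}{3} + 6\right)\right)^{2} = \left(\left(-155\right) \frac{25}{3}\right)^{2} = \left(- \frac{3875}{3}\right)^{2} = \frac{15015625}{9}$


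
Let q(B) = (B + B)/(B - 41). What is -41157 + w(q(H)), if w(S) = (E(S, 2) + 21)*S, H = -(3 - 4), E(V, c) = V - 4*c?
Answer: -16463059/400 ≈ -41158.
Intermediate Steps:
H = 1 (H = -1*(-1) = 1)
q(B) = 2*B/(-41 + B) (q(B) = (2*B)/(-41 + B) = 2*B/(-41 + B))
w(S) = S*(13 + S) (w(S) = ((S - 4*2) + 21)*S = ((S - 8) + 21)*S = ((-8 + S) + 21)*S = (13 + S)*S = S*(13 + S))
-41157 + w(q(H)) = -41157 + (2*1/(-41 + 1))*(13 + 2*1/(-41 + 1)) = -41157 + (2*1/(-40))*(13 + 2*1/(-40)) = -41157 + (2*1*(-1/40))*(13 + 2*1*(-1/40)) = -41157 - (13 - 1/20)/20 = -41157 - 1/20*259/20 = -41157 - 259/400 = -16463059/400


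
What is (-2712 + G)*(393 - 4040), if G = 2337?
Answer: 1367625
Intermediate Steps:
(-2712 + G)*(393 - 4040) = (-2712 + 2337)*(393 - 4040) = -375*(-3647) = 1367625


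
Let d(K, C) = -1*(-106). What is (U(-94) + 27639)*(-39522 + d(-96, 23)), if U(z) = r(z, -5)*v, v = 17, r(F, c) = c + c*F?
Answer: -1401002304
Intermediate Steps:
r(F, c) = c + F*c
U(z) = -85 - 85*z (U(z) = -5*(1 + z)*17 = (-5 - 5*z)*17 = -85 - 85*z)
d(K, C) = 106
(U(-94) + 27639)*(-39522 + d(-96, 23)) = ((-85 - 85*(-94)) + 27639)*(-39522 + 106) = ((-85 + 7990) + 27639)*(-39416) = (7905 + 27639)*(-39416) = 35544*(-39416) = -1401002304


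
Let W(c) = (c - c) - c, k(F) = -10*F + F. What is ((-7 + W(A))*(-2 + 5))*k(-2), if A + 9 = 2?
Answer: 0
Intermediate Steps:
A = -7 (A = -9 + 2 = -7)
k(F) = -9*F
W(c) = -c (W(c) = 0 - c = -c)
((-7 + W(A))*(-2 + 5))*k(-2) = ((-7 - 1*(-7))*(-2 + 5))*(-9*(-2)) = ((-7 + 7)*3)*18 = (0*3)*18 = 0*18 = 0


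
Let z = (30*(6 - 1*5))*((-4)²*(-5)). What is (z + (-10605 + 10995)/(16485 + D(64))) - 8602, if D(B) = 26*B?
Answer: -199674908/18149 ≈ -11002.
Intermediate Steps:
z = -2400 (z = (30*(6 - 5))*(16*(-5)) = (30*1)*(-80) = 30*(-80) = -2400)
(z + (-10605 + 10995)/(16485 + D(64))) - 8602 = (-2400 + (-10605 + 10995)/(16485 + 26*64)) - 8602 = (-2400 + 390/(16485 + 1664)) - 8602 = (-2400 + 390/18149) - 8602 = -43557210/18149 - 8602 = -199674908/18149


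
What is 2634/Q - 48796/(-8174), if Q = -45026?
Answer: 543889595/92010631 ≈ 5.9112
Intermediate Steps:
2634/Q - 48796/(-8174) = 2634/(-45026) - 48796/(-8174) = 2634*(-1/45026) - 48796*(-1/8174) = -1317/22513 + 24398/4087 = 543889595/92010631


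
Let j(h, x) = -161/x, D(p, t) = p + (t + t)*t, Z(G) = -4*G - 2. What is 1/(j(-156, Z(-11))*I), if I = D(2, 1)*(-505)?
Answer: 3/23230 ≈ 0.00012914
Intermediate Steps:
Z(G) = -2 - 4*G
D(p, t) = p + 2*t**2 (D(p, t) = p + (2*t)*t = p + 2*t**2)
I = -2020 (I = (2 + 2*1**2)*(-505) = (2 + 2*1)*(-505) = (2 + 2)*(-505) = 4*(-505) = -2020)
1/(j(-156, Z(-11))*I) = 1/(-161/(-2 - 4*(-11))*(-2020)) = -1/2020/(-161/(-2 + 44)) = -1/2020/(-161/42) = -1/2020/(-161*1/42) = -1/2020/(-23/6) = -6/23*(-1/2020) = 3/23230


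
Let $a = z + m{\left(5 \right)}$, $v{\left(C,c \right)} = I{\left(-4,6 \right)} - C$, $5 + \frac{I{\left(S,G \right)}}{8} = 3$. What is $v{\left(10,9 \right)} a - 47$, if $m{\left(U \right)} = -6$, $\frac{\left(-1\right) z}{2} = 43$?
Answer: $2345$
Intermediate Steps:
$z = -86$ ($z = \left(-2\right) 43 = -86$)
$I{\left(S,G \right)} = -16$ ($I{\left(S,G \right)} = -40 + 8 \cdot 3 = -40 + 24 = -16$)
$v{\left(C,c \right)} = -16 - C$
$a = -92$ ($a = -86 - 6 = -92$)
$v{\left(10,9 \right)} a - 47 = \left(-16 - 10\right) \left(-92\right) - 47 = \left(-26\right) \left(-92\right) - 47 = 2392 - 47 = 2345$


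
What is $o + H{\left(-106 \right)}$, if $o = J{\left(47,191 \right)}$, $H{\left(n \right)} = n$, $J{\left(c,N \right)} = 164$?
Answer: $58$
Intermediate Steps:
$o = 164$
$o + H{\left(-106 \right)} = 164 - 106 = 58$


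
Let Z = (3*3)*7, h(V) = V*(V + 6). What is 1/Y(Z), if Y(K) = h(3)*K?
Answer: 1/1701 ≈ 0.00058789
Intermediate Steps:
h(V) = V*(6 + V)
Z = 63 (Z = 9*7 = 63)
Y(K) = 27*K (Y(K) = (3*(6 + 3))*K = (3*9)*K = 27*K)
1/Y(Z) = 1/(27*63) = 1/1701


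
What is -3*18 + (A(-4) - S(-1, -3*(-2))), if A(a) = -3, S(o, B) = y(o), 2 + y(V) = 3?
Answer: -58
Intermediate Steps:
y(V) = 1 (y(V) = -2 + 3 = 1)
S(o, B) = 1
-3*18 + (A(-4) - S(-1, -3*(-2))) = -3*18 + (-3 - 1*1) = -54 + (-3 - 1) = -54 - 4 = -58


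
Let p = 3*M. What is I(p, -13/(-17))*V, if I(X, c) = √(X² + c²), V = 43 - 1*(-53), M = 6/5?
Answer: 96*√97861/85 ≈ 353.31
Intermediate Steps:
M = 6/5 (M = 6*(⅕) = 6/5 ≈ 1.2000)
p = 18/5 (p = 3*(6/5) = 18/5 ≈ 3.6000)
V = 96 (V = 43 + 53 = 96)
I(p, -13/(-17))*V = √((18/5)² + (-13/(-17))²)*96 = √(324/25 + (-13*(-1/17))²)*96 = √(324/25 + (13/17)²)*96 = √(324/25 + 169/289)*96 = √(97861/7225)*96 = (√97861/85)*96 = 96*√97861/85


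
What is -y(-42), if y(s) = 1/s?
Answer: 1/42 ≈ 0.023810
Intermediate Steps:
-y(-42) = -1/(-42) = -1*(-1/42) = 1/42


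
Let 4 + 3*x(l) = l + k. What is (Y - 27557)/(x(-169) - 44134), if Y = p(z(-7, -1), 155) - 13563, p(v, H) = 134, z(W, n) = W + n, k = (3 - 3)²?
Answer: 122958/132575 ≈ 0.92746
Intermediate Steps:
k = 0 (k = 0² = 0)
x(l) = -4/3 + l/3 (x(l) = -4/3 + (l + 0)/3 = -4/3 + l/3)
Y = -13429 (Y = 134 - 13563 = -13429)
(Y - 27557)/(x(-169) - 44134) = (-13429 - 27557)/((-4/3 + (⅓)*(-169)) - 44134) = -40986/((-4/3 - 169/3) - 44134) = -40986/(-173/3 - 44134) = -40986/(-132575/3) = -40986*(-3/132575) = 122958/132575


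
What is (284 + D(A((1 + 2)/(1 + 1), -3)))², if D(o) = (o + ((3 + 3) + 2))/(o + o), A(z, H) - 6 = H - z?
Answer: 2968729/36 ≈ 82465.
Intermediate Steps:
A(z, H) = 6 + H - z (A(z, H) = 6 + (H - z) = 6 + H - z)
D(o) = (8 + o)/(2*o) (D(o) = (o + (6 + 2))/((2*o)) = (o + 8)*(1/(2*o)) = (8 + o)*(1/(2*o)) = (8 + o)/(2*o))
(284 + D(A((1 + 2)/(1 + 1), -3)))² = (284 + (8 + (6 - 3 - (1 + 2)/(1 + 1)))/(2*(6 - 3 - (1 + 2)/(1 + 1))))² = (284 + (8 + (6 - 3 - 3/2))/(2*(6 - 3 - 3/2)))² = (284 + (8 + 3/2)/(2*(3/2)))² = (284 + (½)*(⅔)*(19/2))² = (284 + 19/6)² = (1723/6)² = 2968729/36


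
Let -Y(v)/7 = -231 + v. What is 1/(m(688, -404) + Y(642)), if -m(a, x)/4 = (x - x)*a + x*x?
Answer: -1/655741 ≈ -1.5250e-6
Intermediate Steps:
m(a, x) = -4*x² (m(a, x) = -4*((x - x)*a + x*x) = -4*(0*a + x²) = -4*(0 + x²) = -4*x²)
Y(v) = 1617 - 7*v (Y(v) = -7*(-231 + v) = 1617 - 7*v)
1/(m(688, -404) + Y(642)) = 1/(-4*(-404)² + (1617 - 7*642)) = 1/(-4*163216 + (1617 - 4494)) = 1/(-652864 - 2877) = 1/(-655741) = -1/655741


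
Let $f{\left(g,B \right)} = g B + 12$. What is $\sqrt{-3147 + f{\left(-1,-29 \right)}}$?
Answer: $i \sqrt{3106} \approx 55.732 i$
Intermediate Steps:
$f{\left(g,B \right)} = 12 + B g$ ($f{\left(g,B \right)} = B g + 12 = 12 + B g$)
$\sqrt{-3147 + f{\left(-1,-29 \right)}} = \sqrt{-3147 + \left(12 - -29\right)} = \sqrt{-3147 + \left(12 + 29\right)} = \sqrt{-3147 + 41} = \sqrt{-3106} = i \sqrt{3106}$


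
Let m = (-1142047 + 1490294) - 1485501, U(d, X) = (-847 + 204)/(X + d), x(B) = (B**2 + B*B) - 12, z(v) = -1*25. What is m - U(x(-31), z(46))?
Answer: -2143723147/1885 ≈ -1.1373e+6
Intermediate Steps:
z(v) = -25
x(B) = -12 + 2*B**2 (x(B) = (B**2 + B**2) - 12 = 2*B**2 - 12 = -12 + 2*B**2)
U(d, X) = -643/(X + d)
m = -1137254 (m = 348247 - 1485501 = -1137254)
m - U(x(-31), z(46)) = -1137254 - (-643)/(-25 + (-12 + 2*(-31)**2)) = -1137254 - (-643)/(-25 + (-12 + 2*961)) = -1137254 - (-643)/(-25 + (-12 + 1922)) = -1137254 - (-643)/(-25 + 1910) = -1137254 - (-643)/1885 = -1137254 - 1*(-643/1885) = -1137254 + 643/1885 = -2143723147/1885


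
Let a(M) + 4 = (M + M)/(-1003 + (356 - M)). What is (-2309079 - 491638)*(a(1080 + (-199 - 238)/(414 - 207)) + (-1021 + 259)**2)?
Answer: -12622601801390943/7762 ≈ -1.6262e+12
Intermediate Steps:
a(M) = -4 + 2*M/(-647 - M) (a(M) = -4 + (M + M)/(-1003 + (356 - M)) = -4 + (2*M)/(-647 - M) = -4 + 2*M/(-647 - M))
(-2309079 - 491638)*(a(1080 + (-199 - 238)/(414 - 207)) + (-1021 + 259)**2) = (-2309079 - 491638)*(2*(-1294 - 3*(1080 + (-199 - 238)/(414 - 207)))/(647 + (1080 + (-199 - 238)/(414 - 207))) + (-1021 + 259)**2) = -2800717*(2*(-1294 - 3*(1080 - 437/207))/(647 + (1080 - 437/207)) + (-762)**2) = -2800717*(2*(-1294 - 3*(1080 - 437*1/207))/(647 + (1080 - 437*1/207)) + 580644) = -2800717*(2*(-1294 - 3*(1080 - 19/9))/(647 + (1080 - 19/9)) + 580644) = -2800717*(2*(-1294 - 3*9701/9)/(647 + 9701/9) + 580644) = -2800717*(2*(-1294 - 9701/3)/(15524/9) + 580644) = -2800717*(2*(9/15524)*(-13583/3) + 580644) = -2800717*(-40749/7762 + 580644) = -2800717*4506917979/7762 = -12622601801390943/7762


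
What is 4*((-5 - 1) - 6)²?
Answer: 576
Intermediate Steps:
4*((-5 - 1) - 6)² = 4*(-6 - 6)² = 4*(-12)² = 4*144 = 576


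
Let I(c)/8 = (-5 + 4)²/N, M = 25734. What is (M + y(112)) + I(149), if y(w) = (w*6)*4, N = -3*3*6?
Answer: 767390/27 ≈ 28422.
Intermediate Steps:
N = -54 (N = -9*6 = -54)
I(c) = -4/27 (I(c) = 8*((-5 + 4)²/(-54)) = 8*((-1)²*(-1/54)) = 8*(1*(-1/54)) = 8*(-1/54) = -4/27)
y(w) = 24*w (y(w) = (6*w)*4 = 24*w)
(M + y(112)) + I(149) = (25734 + 24*112) - 4/27 = (25734 + 2688) - 4/27 = 28422 - 4/27 = 767390/27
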